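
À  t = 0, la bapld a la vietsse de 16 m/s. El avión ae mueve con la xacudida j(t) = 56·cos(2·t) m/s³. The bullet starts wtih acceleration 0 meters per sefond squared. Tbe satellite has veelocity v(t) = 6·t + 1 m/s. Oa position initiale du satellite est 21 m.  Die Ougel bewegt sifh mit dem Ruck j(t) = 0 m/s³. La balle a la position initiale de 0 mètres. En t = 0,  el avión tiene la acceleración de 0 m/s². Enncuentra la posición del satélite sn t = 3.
Debemos encontrar la antiderivada de nuestra ecuación de la velocidad v(t) = 6·t + 1 1 vez. Integrando la velocidad y usando la condición inicial x(0) = 21, obtenemos x(t) = 3·t^2 + t + 21. Usando x(t) = 3·t^2 + t + 21 y sustituyendo t = 3, encontramos x = 51.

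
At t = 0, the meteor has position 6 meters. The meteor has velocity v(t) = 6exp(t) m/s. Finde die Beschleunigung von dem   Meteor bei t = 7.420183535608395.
Ausgehend von der Geschwindigkeit v(t) = 6·exp(t), nehmen wir 1 Ableitung. Durch Ableiten von der Geschwindigkeit erhalten wir die Beschleunigung: a(t) = 6·exp(t). Wir haben die Beschleunigung a(t) = 6·exp(t). Durch Einsetzen von t = 7.420183535608395: a(7.420183535608395) = 10016.0391776263.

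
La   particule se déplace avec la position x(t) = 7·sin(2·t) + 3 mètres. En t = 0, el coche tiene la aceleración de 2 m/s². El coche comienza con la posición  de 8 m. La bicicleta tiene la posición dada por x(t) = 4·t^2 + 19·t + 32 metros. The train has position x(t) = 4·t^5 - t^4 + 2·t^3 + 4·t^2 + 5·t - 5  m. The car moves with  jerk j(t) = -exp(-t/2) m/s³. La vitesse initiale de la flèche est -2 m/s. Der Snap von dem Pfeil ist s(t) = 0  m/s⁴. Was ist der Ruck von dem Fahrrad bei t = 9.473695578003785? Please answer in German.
Wir müssen unsere Gleichung für die Position x(t) = 4·t^2 + 19·t + 32 3-mal ableiten. Die Ableitung von der Position ergibt die Geschwindigkeit: v(t) = 8·t + 19. Die Ableitung von der Geschwindigkeit ergibt die Beschleunigung: a(t) = 8. Die Ableitung von der Beschleunigung ergibt den Ruck: j(t) = 0. Aus der Gleichung für den Ruck j(t) = 0, setzen wir t = 9.473695578003785 ein und erhalten j = 0.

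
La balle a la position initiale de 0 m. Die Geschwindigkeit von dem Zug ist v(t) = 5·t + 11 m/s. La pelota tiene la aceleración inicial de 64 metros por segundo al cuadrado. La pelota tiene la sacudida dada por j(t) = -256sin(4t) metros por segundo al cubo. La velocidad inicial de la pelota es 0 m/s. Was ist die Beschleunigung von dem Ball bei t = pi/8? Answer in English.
We need to integrate our jerk equation j(t) = -256·sin(4·t) 1 time. Finding the antiderivative of j(t) and using a(0) = 64: a(t) = 64·cos(4·t). Using a(t) = 64·cos(4·t) and substituting t = pi/8, we find a = 0.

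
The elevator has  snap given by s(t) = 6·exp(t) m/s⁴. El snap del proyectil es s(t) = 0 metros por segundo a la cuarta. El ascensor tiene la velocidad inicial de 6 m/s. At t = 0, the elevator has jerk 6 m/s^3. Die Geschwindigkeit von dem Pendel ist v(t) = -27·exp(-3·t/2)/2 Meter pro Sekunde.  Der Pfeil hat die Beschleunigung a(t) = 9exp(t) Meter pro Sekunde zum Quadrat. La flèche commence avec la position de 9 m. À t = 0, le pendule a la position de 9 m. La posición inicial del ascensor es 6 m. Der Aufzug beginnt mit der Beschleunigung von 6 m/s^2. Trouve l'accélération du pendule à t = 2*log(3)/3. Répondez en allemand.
Ausgehend von der Geschwindigkeit v(t) = -27·exp(-3·t/2)/2, nehmen wir 1 Ableitung. Die Ableitung von der Geschwindigkeit ergibt die Beschleunigung: a(t) = 81·exp(-3·t/2)/4. Aus der Gleichung für die Beschleunigung a(t) = 81·exp(-3·t/2)/4, setzen wir t = 2*log(3)/3 ein und erhalten a = 27/4.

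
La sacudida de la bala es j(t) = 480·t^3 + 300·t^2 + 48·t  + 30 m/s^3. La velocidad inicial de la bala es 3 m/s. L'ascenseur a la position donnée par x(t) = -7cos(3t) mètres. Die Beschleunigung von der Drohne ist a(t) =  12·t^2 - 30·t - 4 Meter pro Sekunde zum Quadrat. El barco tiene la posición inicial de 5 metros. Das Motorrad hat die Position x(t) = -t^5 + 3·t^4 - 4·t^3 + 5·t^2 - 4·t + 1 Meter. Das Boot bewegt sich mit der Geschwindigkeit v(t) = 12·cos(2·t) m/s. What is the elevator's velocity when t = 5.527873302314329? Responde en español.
Partiendo de la posición x(t) = -7·cos(3·t), tomamos 1 derivada. La derivada de la posición da la velocidad: v(t) = 21·sin(3·t). Usando v(t) = 21·sin(3·t) y sustituyendo t = 5.527873302314329, encontramos v = -16.1272490455693.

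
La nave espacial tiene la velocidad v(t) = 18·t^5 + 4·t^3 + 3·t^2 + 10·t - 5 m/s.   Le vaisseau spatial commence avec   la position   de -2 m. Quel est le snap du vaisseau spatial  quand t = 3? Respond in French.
Pour résoudre ceci, nous devons prendre 3 dérivées de notre équation de la vitesse v(t) = 18·t^5 + 4·t^3 + 3·t^2 + 10·t - 5. En prenant d/dt de v(t), nous trouvons a(t) = 90·t^4 + 12·t^2 + 6·t + 10. En prenant d/dt de a(t), nous trouvons j(t) = 360·t^3 + 24·t + 6. La dérivée du jerk donne le snap: s(t) = 1080·t^2 + 24. De l'équation du snap s(t) = 1080·t^2 + 24, nous substituons t = 3 pour obtenir s = 9744.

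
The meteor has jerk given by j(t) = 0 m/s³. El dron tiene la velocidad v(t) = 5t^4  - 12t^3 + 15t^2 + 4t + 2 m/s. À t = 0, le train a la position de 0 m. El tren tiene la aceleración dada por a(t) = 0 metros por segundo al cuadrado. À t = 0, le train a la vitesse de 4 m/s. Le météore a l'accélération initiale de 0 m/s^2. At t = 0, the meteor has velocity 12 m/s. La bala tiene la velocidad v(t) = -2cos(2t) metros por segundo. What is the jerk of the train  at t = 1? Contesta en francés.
Nous devons dériver notre équation de l'accélération a(t) = 0 1 fois. La dérivée de l'accélération donne le jerk: j(t) = 0. En utilisant j(t) = 0 et en substituant t = 1, nous trouvons j = 0.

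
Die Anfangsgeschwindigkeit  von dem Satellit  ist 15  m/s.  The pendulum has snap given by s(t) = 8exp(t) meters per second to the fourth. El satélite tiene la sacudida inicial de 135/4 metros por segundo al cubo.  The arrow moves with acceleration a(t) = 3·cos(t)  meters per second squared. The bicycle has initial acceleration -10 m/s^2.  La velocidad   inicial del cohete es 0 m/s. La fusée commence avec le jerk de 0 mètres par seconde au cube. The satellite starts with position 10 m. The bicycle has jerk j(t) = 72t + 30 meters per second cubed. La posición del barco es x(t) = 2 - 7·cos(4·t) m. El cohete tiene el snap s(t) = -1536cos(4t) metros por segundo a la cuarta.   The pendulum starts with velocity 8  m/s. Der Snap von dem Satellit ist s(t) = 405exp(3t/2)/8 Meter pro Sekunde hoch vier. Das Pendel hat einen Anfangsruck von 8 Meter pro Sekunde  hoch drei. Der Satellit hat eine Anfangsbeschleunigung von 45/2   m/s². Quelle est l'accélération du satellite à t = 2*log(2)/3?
Pour résoudre ceci, nous devons prendre 2 intégrales de notre équation du snap s(t) = 405·exp(3·t/2)/8. La primitive du snap est le jerk. En utilisant j(0) = 135/4, nous obtenons j(t) = 135·exp(3·t/2)/4. La primitive du jerk est l'accélération. En utilisant a(0) = 45/2, nous obtenons a(t) = 45·exp(3·t/2)/2. De l'équation de l'accélération a(t) = 45·exp(3·t/2)/2, nous substituons t = 2*log(2)/3 pour obtenir a = 45.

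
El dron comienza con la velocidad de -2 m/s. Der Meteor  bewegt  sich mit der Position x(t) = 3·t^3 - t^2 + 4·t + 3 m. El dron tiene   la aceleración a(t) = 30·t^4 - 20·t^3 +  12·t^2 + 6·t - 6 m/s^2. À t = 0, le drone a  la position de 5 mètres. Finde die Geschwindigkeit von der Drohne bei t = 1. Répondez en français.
Pour résoudre ceci, nous devons prendre 1 primitive de notre équation de l'accélération a(t) = 30·t^4 - 20·t^3 + 12·t^2 + 6·t - 6. En intégrant l'accélération et en utilisant la condition initiale v(0) = -2, nous obtenons v(t) = 6·t^5 - 5·t^4 + 4·t^3 + 3·t^2 - 6·t - 2. Nous avons la vitesse v(t) = 6·t^5 - 5·t^4 + 4·t^3 + 3·t^2 - 6·t - 2. En substituant t = 1: v(1) = 0.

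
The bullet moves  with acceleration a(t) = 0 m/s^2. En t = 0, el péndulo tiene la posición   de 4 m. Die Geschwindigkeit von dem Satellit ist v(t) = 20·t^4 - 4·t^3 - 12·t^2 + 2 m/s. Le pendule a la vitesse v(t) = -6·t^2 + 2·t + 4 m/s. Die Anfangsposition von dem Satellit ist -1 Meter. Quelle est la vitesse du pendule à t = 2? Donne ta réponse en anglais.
Using v(t) = -6·t^2 + 2·t + 4 and substituting t = 2, we find v = -16.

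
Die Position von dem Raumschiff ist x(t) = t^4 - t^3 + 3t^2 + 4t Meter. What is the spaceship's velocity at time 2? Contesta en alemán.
Um dies zu lösen, müssen wir 1 Ableitung unserer Gleichung für die Position x(t) = t^4 - t^3 + 3·t^2 + 4·t nehmen. Mit d/dt von x(t) finden wir v(t) = 4·t^3 - 3·t^2 + 6·t + 4. Wir haben die Geschwindigkeit v(t) = 4·t^3 - 3·t^2 + 6·t + 4. Durch Einsetzen von t = 2: v(2) = 36.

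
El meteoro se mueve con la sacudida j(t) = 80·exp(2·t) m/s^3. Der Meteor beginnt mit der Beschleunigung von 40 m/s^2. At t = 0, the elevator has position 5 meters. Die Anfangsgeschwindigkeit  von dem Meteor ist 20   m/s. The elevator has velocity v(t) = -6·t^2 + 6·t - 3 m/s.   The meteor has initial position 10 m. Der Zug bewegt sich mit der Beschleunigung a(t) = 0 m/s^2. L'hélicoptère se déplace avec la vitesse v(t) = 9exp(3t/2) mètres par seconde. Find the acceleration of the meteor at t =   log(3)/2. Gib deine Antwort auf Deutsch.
Um dies zu lösen, müssen wir 1 Integral unserer Gleichung für den Ruck j(t) = 80·exp(2·t) finden. Durch Integration von dem Ruck und Verwendung der Anfangsbedingung a(0) = 40, erhalten wir a(t) = 40·exp(2·t). Wir haben die Beschleunigung a(t) = 40·exp(2·t). Durch Einsetzen von t = log(3)/2: a(log(3)/2) = 120.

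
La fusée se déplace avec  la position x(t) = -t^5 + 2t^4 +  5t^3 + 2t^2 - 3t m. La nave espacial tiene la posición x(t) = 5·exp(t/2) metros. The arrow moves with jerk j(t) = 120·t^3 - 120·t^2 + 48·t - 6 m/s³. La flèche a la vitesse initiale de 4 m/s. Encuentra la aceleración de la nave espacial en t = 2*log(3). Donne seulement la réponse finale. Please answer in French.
À t = 2*log(3), a = 15/4.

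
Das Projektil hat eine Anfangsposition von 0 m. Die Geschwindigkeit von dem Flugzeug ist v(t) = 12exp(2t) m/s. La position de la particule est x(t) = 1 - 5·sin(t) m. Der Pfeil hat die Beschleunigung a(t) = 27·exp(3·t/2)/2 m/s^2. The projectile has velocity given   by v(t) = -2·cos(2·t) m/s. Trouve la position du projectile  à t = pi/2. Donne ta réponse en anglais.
To find the answer, we compute 1 antiderivative of v(t) = -2·cos(2·t). Integrating velocity and using the initial condition x(0) = 0, we get x(t) = -sin(2·t). Using x(t) = -sin(2·t) and substituting t = pi/2, we find x = 0.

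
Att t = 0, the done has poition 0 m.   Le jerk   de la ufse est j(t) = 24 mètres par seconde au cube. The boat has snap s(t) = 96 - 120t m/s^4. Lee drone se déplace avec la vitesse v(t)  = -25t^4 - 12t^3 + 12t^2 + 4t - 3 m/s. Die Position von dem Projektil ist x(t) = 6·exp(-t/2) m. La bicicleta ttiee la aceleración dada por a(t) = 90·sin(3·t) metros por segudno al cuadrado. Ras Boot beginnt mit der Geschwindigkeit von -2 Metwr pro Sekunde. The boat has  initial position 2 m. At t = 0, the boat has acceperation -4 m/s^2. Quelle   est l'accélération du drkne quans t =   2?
Nous devons dériver notre équation de la vitesse v(t) = -25·t^4 - 12·t^3 + 12·t^2 + 4·t - 3 1 fois. La dérivée de la vitesse donne l'accélération: a(t) = -100·t^3 - 36·t^2 + 24·t + 4. En utilisant a(t) = -100·t^3 - 36·t^2 + 24·t + 4 et en substituant t = 2, nous trouvons a = -892.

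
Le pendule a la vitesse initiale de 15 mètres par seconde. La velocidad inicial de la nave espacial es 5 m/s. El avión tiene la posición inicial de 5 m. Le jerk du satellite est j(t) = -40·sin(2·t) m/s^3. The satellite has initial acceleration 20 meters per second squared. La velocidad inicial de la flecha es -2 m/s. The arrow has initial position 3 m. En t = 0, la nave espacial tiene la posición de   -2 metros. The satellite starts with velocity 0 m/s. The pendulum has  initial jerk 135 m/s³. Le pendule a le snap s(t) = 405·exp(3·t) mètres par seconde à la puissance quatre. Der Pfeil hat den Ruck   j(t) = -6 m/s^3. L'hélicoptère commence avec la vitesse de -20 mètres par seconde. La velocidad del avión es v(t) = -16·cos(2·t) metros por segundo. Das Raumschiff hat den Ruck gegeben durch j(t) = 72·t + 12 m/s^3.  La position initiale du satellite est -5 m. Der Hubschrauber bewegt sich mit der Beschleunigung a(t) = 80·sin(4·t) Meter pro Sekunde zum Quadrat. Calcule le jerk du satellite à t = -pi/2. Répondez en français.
Nous avons le jerk j(t) = -40·sin(2·t). En substituant t = -pi/2: j(-pi/2) = 0.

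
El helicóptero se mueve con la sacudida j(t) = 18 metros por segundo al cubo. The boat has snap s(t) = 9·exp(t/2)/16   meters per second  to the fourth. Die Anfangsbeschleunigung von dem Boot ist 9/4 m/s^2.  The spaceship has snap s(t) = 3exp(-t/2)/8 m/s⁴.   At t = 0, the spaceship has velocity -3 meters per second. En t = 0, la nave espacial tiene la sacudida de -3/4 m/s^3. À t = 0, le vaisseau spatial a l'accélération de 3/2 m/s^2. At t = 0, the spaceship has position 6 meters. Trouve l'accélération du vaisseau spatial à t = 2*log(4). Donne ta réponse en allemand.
Wir müssen unsere Gleichung für den Snap s(t) = 3·exp(-t/2)/8 2-mal integrieren. Durch Integration von dem Snap und Verwendung der Anfangsbedingung j(0) = -3/4, erhalten wir j(t) = -3·exp(-t/2)/4. Das Integral von dem Ruck, mit a(0) = 3/2, ergibt die Beschleunigung: a(t) = 3·exp(-t/2)/2. Aus der Gleichung für die Beschleunigung a(t) = 3·exp(-t/2)/2, setzen wir t = 2*log(4) ein und erhalten a = 3/8.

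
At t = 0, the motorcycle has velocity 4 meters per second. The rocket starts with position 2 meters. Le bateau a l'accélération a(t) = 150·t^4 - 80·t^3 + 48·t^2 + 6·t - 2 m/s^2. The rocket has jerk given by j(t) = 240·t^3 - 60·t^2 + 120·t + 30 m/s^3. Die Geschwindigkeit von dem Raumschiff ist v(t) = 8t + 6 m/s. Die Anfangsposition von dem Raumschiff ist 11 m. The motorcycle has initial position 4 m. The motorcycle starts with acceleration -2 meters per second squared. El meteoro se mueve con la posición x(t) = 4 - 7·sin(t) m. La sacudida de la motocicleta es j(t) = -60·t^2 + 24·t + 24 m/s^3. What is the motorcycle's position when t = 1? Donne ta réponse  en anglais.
To solve this, we need to take 3 integrals of our jerk equation j(t) = -60·t^2 + 24·t + 24. The integral of jerk is acceleration. Using a(0) = -2, we get a(t) = -20·t^3 + 12·t^2 + 24·t - 2. The antiderivative of acceleration, with v(0) = 4, gives velocity: v(t) = -5·t^4 + 4·t^3 + 12·t^2 - 2·t + 4. Finding the antiderivative of v(t) and using x(0) = 4: x(t) = -t^5 + t^4 + 4·t^3 - t^2 + 4·t + 4. From the given position equation x(t) = -t^5 + t^4 + 4·t^3 - t^2 + 4·t + 4, we substitute t = 1 to get x = 11.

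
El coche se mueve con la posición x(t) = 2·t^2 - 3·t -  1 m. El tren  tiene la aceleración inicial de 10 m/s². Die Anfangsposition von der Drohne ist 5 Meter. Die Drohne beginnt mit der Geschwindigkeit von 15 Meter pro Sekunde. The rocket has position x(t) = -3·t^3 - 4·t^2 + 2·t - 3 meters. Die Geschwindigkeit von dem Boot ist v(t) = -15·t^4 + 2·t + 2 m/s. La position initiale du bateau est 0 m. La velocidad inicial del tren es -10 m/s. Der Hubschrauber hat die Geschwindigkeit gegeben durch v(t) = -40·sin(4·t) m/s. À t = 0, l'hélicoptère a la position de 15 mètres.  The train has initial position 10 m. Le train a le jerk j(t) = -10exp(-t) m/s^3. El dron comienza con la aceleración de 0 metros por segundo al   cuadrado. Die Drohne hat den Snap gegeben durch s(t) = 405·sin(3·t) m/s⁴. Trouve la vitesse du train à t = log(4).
En partant du jerk j(t) = -10·exp(-t), nous prenons 2 intégrales. La primitive du jerk est l'accélération. En utilisant a(0) = 10, nous obtenons a(t) = 10·exp(-t). L'intégrale de l'accélération, avec v(0) = -10, donne la vitesse: v(t) = -10·exp(-t). De l'équation de la vitesse v(t) = -10·exp(-t), nous substituons t = log(4) pour obtenir v = -5/2.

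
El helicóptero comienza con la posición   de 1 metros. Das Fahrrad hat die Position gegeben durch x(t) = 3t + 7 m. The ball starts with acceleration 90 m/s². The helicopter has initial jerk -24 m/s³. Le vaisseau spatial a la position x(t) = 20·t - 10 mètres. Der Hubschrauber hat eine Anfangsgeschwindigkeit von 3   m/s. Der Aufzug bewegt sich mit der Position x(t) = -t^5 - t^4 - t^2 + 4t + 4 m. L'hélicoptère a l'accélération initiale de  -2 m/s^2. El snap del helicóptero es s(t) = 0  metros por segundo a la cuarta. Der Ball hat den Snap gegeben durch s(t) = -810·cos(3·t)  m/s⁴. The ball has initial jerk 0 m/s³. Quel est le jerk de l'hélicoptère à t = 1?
Nous devons trouver l'intégrale de notre équation du snap s(t) = 0 1 fois. En prenant ∫s(t)dt et en appliquant j(0) = -24, nous trouvons j(t) = -24. De l'équation du jerk j(t) = -24, nous substituons t = 1 pour obtenir j = -24.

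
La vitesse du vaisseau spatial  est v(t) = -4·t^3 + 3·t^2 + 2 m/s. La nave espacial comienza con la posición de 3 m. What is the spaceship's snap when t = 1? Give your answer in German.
Ausgehend von der Geschwindigkeit v(t) = -4·t^3 + 3·t^2 + 2, nehmen wir 3 Ableitungen. Die Ableitung von der Geschwindigkeit ergibt die Beschleunigung: a(t) = -12·t^2 + 6·t. Die Ableitung von der Beschleunigung ergibt den Ruck: j(t) = 6 - 24·t. Mit d/dt von j(t) finden wir s(t) = -24. Mit s(t) = -24 und Einsetzen von t = 1, finden wir s = -24.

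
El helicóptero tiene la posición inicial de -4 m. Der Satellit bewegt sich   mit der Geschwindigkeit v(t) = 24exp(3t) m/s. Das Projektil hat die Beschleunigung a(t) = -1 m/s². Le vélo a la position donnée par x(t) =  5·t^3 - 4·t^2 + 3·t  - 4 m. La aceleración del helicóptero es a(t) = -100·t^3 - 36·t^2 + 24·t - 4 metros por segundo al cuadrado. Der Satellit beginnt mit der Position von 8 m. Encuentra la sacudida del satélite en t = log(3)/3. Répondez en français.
Nous devons dériver notre équation de la vitesse v(t) = 24·exp(3·t) 2 fois. En prenant d/dt de v(t), nous trouvons a(t) = 72·exp(3·t). En dérivant l'accélération, nous obtenons le jerk: j(t) = 216·exp(3·t). Nous avons le jerk j(t) = 216·exp(3·t). En substituant t = log(3)/3: j(log(3)/3) = 648.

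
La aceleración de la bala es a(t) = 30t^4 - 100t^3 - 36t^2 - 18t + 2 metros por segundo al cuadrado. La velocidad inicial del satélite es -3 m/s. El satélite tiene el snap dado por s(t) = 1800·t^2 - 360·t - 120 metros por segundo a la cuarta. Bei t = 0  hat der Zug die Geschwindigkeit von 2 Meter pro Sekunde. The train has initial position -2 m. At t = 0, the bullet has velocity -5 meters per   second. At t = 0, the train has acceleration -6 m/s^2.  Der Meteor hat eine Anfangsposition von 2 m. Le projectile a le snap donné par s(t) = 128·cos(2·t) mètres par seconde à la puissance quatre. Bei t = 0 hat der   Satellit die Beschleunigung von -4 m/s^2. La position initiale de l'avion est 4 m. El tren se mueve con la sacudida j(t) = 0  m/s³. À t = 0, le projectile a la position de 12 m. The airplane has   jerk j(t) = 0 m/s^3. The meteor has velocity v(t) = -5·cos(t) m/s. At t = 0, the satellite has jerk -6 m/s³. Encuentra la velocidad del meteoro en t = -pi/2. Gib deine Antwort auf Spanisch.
Tenemos la velocidad v(t) = -5·cos(t). Sustituyendo t = -pi/2: v(-pi/2) = 0.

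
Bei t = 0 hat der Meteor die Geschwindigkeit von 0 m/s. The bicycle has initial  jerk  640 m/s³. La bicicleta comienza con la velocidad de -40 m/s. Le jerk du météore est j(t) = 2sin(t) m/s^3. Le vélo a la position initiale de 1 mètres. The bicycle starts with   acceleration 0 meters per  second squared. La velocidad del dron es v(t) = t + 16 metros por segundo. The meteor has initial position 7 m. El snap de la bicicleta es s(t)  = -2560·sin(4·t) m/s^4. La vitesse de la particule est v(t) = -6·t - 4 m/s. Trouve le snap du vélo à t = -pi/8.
Nous avons le snap s(t) = -2560·sin(4·t). En substituant t = -pi/8: s(-pi/8) = 2560.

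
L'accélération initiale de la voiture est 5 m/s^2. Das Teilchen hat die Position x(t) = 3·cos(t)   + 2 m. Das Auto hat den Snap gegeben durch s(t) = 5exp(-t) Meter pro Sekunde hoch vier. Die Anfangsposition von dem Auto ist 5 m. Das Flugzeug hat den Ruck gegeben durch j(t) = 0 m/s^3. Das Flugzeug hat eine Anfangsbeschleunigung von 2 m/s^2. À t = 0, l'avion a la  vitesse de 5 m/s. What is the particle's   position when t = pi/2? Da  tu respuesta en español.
Usando x(t) = 3·cos(t) + 2 y sustituyendo t = pi/2, encontramos x = 2.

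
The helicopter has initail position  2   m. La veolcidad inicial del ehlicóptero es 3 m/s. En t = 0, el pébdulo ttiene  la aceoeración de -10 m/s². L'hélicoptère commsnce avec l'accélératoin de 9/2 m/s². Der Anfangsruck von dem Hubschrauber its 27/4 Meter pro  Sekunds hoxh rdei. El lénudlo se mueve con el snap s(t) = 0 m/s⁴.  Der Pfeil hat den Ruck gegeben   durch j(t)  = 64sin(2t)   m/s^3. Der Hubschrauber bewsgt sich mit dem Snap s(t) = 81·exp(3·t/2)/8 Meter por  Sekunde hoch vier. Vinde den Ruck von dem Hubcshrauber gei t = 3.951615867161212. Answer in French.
Pour résoudre ceci, nous devons prendre 1 intégrale de notre équation du snap s(t) = 81·exp(3·t/2)/8. La primitive du snap est le jerk. En utilisant j(0) = 27/4, nous obtenons j(t) = 27·exp(3·t/2)/4. Nous avons le jerk j(t) = 27·exp(3·t/2)/4. En substituant t = 3.951615867161212: j(3.951615867161212) = 2532.51030603838.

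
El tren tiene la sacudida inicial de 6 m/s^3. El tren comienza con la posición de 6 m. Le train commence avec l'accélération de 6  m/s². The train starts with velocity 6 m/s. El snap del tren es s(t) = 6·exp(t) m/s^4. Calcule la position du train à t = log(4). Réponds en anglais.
To find the answer, we compute 4 integrals of s(t) = 6·exp(t). The antiderivative of snap, with j(0) = 6, gives jerk: j(t) = 6·exp(t). The antiderivative of jerk, with a(0) = 6, gives acceleration: a(t) = 6·exp(t). The integral of acceleration is velocity. Using v(0) = 6, we get v(t) = 6·exp(t). The antiderivative of velocity, with x(0) = 6, gives position: x(t) = 6·exp(t). Using x(t) = 6·exp(t) and substituting t = log(4), we find x = 24.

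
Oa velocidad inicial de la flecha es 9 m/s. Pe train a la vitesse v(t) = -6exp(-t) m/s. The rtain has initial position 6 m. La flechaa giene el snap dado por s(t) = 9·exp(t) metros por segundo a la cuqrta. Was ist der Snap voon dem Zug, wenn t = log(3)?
Um dies zu lösen, müssen wir 3 Ableitungen unserer Gleichung für die Geschwindigkeit v(t) = -6·exp(-t) nehmen. Mit d/dt von v(t) finden wir a(t) = 6·exp(-t). Durch Ableiten von der Beschleunigung erhalten wir den Ruck: j(t) = -6·exp(-t). Durch Ableiten von dem Ruck erhalten wir den Snap: s(t) = 6·exp(-t). Wir haben den Snap s(t) = 6·exp(-t). Durch Einsetzen von t = log(3): s(log(3)) = 2.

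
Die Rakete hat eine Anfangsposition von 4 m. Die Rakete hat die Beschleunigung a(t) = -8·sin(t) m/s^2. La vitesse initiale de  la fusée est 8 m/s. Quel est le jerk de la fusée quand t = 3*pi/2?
Pour résoudre ceci, nous devons prendre 1 dérivée de notre équation de l'accélération a(t) = -8·sin(t). En dérivant l'accélération, nous obtenons le jerk: j(t) = -8·cos(t). De l'équation du jerk j(t) = -8·cos(t), nous substituons t = 3*pi/2 pour obtenir j = 0.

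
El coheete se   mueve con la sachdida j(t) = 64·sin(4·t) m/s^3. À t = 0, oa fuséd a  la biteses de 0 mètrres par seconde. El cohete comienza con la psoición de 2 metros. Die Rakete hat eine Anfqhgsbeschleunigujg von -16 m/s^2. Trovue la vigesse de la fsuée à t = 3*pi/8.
Nous devons trouver l'intégrale de notre équation du jerk j(t) = 64·sin(4·t) 2 fois. La primitive du jerk est l'accélération. En utilisant a(0) = -16, nous obtenons a(t) = -16·cos(4·t). En intégrant l'accélération et en utilisant la condition initiale v(0) = 0, nous obtenons v(t) = -4·sin(4·t). De l'équation de la vitesse v(t) = -4·sin(4·t), nous substituons t = 3*pi/8 pour obtenir v = 4.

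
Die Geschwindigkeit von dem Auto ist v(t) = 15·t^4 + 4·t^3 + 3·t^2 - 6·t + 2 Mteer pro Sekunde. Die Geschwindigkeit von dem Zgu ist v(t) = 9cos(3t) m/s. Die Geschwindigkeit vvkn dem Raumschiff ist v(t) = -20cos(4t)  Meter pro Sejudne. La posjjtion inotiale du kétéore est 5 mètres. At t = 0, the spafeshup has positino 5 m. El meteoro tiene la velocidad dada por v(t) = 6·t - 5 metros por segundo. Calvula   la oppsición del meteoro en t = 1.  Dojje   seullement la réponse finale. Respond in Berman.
Bei t = 1, x = 3.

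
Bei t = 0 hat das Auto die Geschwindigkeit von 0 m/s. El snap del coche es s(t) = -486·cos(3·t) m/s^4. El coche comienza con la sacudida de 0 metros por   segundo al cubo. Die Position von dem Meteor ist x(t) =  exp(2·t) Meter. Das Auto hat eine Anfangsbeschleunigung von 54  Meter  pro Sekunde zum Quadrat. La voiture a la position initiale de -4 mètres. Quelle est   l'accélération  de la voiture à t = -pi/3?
Pour résoudre ceci, nous devons prendre 2 intégrales de notre équation du snap s(t) = -486·cos(3·t). La primitive du snap est le jerk. En utilisant j(0) = 0, nous obtenons j(t) = -162·sin(3·t). La primitive du jerk, avec a(0) = 54, donne l'accélération: a(t) = 54·cos(3·t). De l'équation de l'accélération a(t) = 54·cos(3·t), nous substituons t = -pi/3 pour obtenir a = -54.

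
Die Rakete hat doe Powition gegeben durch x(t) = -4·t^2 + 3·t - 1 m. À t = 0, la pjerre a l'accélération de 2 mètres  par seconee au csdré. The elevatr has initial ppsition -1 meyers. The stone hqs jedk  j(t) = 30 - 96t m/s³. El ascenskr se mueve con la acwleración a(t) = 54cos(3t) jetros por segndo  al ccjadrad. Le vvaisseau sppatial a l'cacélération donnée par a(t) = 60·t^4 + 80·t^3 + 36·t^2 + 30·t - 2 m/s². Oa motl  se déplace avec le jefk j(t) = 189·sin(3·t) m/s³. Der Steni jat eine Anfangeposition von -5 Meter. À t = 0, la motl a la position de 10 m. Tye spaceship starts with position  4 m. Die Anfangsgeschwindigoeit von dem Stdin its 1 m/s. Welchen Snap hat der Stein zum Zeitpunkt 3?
Ausgehend von dem Ruck j(t) = 30 - 96·t, nehmen wir 1 Ableitung. Mit d/dt von j(t) finden wir s(t) = -96. Wir haben den Snap s(t) = -96. Durch Einsetzen von t = 3: s(3) = -96.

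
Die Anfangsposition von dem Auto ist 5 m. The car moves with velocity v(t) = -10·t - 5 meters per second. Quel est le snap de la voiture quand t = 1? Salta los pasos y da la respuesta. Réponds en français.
s(1) = 0.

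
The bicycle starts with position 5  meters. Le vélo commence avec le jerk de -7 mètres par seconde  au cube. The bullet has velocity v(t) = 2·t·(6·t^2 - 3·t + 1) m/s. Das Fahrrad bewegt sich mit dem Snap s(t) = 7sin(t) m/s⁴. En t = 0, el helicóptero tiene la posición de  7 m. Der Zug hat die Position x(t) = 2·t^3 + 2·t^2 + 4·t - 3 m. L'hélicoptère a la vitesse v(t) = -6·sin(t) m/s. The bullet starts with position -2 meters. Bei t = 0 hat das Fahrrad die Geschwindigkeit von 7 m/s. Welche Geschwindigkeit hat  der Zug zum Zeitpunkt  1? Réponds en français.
Nous devons dériver notre équation de la position x(t) = 2·t^3 + 2·t^2 + 4·t - 3 1 fois. La dérivée de la position donne la vitesse: v(t) = 6·t^2 + 4·t + 4. De l'équation de la vitesse v(t) = 6·t^2 + 4·t + 4, nous substituons t = 1 pour obtenir v = 14.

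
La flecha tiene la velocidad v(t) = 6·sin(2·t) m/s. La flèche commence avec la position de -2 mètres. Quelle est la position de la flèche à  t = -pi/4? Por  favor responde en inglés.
To find the answer, we compute 1 antiderivative of v(t) = 6·sin(2·t). Taking ∫v(t)dt and applying x(0) = -2, we find x(t) = 1 - 3·cos(2·t). Using x(t) = 1 - 3·cos(2·t) and substituting t = -pi/4, we find x = 1.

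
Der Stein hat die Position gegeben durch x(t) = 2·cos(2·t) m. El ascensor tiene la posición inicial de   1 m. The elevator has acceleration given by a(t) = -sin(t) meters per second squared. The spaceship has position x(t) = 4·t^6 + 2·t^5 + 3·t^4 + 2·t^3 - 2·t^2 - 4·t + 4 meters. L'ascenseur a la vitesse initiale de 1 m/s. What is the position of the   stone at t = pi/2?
Using x(t) = 2·cos(2·t) and substituting t = pi/2, we find x = -2.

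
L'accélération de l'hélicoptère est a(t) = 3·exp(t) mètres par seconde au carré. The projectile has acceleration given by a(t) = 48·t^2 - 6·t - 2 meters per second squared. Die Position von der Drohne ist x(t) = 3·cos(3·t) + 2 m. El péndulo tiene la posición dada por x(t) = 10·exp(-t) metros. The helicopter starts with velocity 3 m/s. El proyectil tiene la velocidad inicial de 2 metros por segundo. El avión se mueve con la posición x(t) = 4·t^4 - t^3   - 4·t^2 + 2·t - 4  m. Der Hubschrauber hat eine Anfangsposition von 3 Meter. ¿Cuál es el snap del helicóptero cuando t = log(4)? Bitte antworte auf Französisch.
En partant de l'accélération a(t) = 3·exp(t), nous prenons 2 dérivées. En prenant d/dt de a(t), nous trouvons j(t) = 3·exp(t). En prenant d/dt de j(t), nous trouvons s(t) = 3·exp(t). En utilisant s(t) = 3·exp(t) et en substituant t = log(4), nous trouvons s = 12.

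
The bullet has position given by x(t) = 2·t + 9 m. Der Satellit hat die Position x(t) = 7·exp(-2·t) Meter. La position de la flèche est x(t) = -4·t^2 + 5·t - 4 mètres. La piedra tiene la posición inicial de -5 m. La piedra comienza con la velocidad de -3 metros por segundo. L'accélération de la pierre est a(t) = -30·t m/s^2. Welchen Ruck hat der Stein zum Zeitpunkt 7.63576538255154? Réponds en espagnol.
Debemos derivar nuestra ecuación de la aceleración a(t) = -30·t 1 vez. Tomando d/dt de a(t), encontramos j(t) = -30. De la ecuación de la sacudida j(t) = -30, sustituimos t = 7.63576538255154 para obtener j = -30.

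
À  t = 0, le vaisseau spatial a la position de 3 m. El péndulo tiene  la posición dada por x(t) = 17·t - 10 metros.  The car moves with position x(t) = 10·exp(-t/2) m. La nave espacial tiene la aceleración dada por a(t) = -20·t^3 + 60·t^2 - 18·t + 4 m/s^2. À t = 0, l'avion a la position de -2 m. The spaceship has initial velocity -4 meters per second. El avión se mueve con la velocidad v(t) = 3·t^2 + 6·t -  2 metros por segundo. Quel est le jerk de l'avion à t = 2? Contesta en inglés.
Starting from velocity v(t) = 3·t^2 + 6·t - 2, we take 2 derivatives. Differentiating velocity, we get acceleration: a(t) = 6·t + 6. The derivative of acceleration gives jerk: j(t) = 6. Using j(t) = 6 and substituting t = 2, we find j = 6.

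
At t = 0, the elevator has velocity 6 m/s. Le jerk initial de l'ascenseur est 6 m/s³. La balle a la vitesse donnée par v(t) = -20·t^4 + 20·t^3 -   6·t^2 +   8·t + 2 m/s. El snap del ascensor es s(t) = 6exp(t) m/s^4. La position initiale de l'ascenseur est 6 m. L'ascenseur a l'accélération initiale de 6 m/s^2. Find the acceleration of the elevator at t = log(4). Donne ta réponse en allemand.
Wir müssen unsere Gleichung für den Snap s(t) = 6·exp(t) 2-mal integrieren. Das Integral von dem Snap, mit j(0) = 6, ergibt den Ruck: j(t) = 6·exp(t). Mit ∫j(t)dt und Anwendung von a(0) = 6, finden wir a(t) = 6·exp(t). Aus der Gleichung für die Beschleunigung a(t) = 6·exp(t), setzen wir t = log(4) ein und erhalten a = 24.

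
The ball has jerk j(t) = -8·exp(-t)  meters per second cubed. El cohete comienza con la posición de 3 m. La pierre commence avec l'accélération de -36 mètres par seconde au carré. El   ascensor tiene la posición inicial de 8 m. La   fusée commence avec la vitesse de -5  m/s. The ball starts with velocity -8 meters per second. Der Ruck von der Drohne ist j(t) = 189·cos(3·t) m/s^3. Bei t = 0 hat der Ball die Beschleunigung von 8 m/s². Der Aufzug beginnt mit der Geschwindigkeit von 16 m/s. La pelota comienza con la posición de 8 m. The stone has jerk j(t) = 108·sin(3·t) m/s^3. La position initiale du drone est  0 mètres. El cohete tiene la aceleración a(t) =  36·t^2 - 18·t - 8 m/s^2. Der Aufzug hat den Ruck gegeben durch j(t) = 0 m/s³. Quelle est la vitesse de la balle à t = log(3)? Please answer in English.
We must find the integral of our jerk equation j(t) = -8·exp(-t) 2 times. The antiderivative of jerk is acceleration. Using a(0) = 8, we get a(t) = 8·exp(-t). Integrating acceleration and using the initial condition v(0) = -8, we get v(t) = -8·exp(-t). Using v(t) = -8·exp(-t) and substituting t = log(3), we find v = -8/3.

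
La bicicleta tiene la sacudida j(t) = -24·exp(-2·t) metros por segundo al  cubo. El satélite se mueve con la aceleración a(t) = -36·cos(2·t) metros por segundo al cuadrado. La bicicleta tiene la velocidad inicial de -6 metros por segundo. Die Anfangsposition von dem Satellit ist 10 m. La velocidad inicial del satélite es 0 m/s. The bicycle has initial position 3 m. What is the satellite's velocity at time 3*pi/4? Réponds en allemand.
Wir müssen unsere Gleichung für die Beschleunigung a(t) = -36·cos(2·t) 1-mal integrieren. Durch Integration von der Beschleunigung und Verwendung der Anfangsbedingung v(0) = 0, erhalten wir v(t) = -18·sin(2·t). Wir haben die Geschwindigkeit v(t) = -18·sin(2·t). Durch Einsetzen von t = 3*pi/4: v(3*pi/4) = 18.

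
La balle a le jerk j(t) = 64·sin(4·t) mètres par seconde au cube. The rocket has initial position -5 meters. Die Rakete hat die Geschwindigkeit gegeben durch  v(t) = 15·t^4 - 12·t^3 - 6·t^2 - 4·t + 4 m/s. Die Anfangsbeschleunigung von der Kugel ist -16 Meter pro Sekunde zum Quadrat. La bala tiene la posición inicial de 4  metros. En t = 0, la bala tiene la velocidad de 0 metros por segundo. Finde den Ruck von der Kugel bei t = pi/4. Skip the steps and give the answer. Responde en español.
j(pi/4) = 0.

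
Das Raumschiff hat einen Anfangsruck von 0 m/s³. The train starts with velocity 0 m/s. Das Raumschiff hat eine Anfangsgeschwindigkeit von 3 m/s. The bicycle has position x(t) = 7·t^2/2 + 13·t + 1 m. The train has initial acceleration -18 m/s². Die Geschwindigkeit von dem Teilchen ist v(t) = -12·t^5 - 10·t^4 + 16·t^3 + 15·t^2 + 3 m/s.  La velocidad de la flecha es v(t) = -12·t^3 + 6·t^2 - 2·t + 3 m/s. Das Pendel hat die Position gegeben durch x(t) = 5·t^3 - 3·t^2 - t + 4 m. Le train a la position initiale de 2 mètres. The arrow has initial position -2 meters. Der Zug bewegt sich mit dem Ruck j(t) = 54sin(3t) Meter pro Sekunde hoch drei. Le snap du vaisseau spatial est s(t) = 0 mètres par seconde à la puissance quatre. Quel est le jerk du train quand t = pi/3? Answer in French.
Nous avons le jerk j(t) = 54·sin(3·t). En substituant t = pi/3: j(pi/3) = 0.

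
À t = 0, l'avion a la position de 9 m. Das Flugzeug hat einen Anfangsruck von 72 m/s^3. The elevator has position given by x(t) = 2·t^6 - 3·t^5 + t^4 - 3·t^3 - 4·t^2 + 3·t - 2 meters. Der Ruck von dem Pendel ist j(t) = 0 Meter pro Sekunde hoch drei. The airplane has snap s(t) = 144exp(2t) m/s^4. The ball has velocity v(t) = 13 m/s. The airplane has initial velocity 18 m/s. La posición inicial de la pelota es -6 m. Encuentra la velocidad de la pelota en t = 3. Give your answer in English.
Using v(t) = 13 and substituting t = 3, we find v = 13.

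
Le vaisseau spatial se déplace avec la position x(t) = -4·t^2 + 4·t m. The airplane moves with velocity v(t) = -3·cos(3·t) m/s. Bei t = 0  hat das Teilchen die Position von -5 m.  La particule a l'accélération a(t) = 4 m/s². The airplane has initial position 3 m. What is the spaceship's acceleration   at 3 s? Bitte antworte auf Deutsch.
Ausgehend von der Position x(t) = -4·t^2 + 4·t, nehmen wir 2 Ableitungen. Die Ableitung von der Position ergibt die Geschwindigkeit: v(t) = 4 - 8·t. Mit d/dt von v(t) finden wir a(t) = -8. Mit a(t) = -8 und Einsetzen von t = 3, finden wir a = -8.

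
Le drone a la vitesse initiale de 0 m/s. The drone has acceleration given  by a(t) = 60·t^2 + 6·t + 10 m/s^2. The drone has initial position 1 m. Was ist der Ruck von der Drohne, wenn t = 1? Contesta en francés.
Nous devons dériver notre équation de l'accélération a(t) = 60·t^2 + 6·t + 10 1 fois. En dérivant l'accélération, nous obtenons le jerk: j(t) = 120·t + 6. Nous avons le jerk j(t) = 120·t + 6. En substituant t = 1: j(1) = 126.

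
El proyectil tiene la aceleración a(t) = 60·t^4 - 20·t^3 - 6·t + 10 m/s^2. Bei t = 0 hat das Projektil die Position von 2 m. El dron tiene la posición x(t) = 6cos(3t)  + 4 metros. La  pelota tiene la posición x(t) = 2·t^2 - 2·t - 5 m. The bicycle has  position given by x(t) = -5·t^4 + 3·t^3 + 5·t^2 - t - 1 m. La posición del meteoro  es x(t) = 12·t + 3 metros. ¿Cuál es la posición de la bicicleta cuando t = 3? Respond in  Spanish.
De la ecuación de la posición x(t) = -5·t^4 + 3·t^3 + 5·t^2 - t - 1, sustituimos t = 3 para obtener x = -283.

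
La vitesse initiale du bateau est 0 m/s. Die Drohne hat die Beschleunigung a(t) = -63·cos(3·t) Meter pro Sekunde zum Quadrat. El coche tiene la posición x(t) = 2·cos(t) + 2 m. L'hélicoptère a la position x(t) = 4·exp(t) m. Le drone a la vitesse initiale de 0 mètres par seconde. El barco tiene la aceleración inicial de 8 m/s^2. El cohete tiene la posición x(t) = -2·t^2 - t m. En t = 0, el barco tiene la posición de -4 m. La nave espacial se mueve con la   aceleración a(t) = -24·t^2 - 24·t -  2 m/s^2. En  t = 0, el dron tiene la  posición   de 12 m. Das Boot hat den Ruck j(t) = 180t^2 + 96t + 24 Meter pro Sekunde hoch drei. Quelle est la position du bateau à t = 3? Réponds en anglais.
We must find the antiderivative of our jerk equation j(t) = 180·t^2 + 96·t + 24 3 times. The antiderivative of jerk, with a(0) = 8, gives acceleration: a(t) = 60·t^3 + 48·t^2 + 24·t + 8. Finding the antiderivative of a(t) and using v(0) = 0: v(t) = t·(15·t^3 + 16·t^2 + 12·t + 8). Integrating velocity and using the initial condition x(0) = -4, we get x(t) = 3·t^5 + 4·t^4 + 4·t^3 + 4·t^2 - 4. From the given position equation x(t) = 3·t^5 + 4·t^4 + 4·t^3 + 4·t^2 - 4, we substitute t = 3 to get x = 1193.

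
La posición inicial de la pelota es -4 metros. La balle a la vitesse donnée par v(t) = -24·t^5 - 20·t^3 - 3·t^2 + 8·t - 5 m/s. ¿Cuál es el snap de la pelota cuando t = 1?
Debemos derivar nuestra ecuación de la velocidad v(t) = -24·t^5 - 20·t^3 - 3·t^2 + 8·t - 5 3 veces. Derivando la velocidad, obtenemos la aceleración: a(t) = -120·t^4 - 60·t^2 - 6·t + 8. Derivando la aceleración, obtenemos la sacudida: j(t) = -480·t^3 - 120·t - 6. La derivada de la sacudida da el snap: s(t) = -1440·t^2 - 120. Usando s(t) = -1440·t^2 - 120 y sustituyendo t = 1, encontramos s = -1560.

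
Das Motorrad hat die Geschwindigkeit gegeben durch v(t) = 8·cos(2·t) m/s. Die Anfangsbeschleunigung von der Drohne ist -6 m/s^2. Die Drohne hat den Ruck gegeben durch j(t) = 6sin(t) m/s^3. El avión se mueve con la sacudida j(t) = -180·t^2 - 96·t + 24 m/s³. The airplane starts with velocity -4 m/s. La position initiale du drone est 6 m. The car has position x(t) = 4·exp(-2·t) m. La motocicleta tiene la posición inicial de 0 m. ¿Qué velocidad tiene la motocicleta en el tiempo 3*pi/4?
Tenemos la velocidad v(t) = 8·cos(2·t). Sustituyendo t = 3*pi/4: v(3*pi/4) = 0.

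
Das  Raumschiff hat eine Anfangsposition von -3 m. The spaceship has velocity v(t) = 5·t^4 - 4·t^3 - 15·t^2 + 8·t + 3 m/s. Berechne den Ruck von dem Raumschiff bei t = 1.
Ausgehend von der Geschwindigkeit v(t) = 5·t^4 - 4·t^3 - 15·t^2 + 8·t + 3, nehmen wir 2 Ableitungen. Die Ableitung von der Geschwindigkeit ergibt die Beschleunigung: a(t) = 20·t^3 - 12·t^2 - 30·t + 8. Mit d/dt von a(t) finden wir j(t) = 60·t^2 - 24·t - 30. Aus der Gleichung für den Ruck j(t) = 60·t^2 - 24·t - 30, setzen wir t = 1 ein und erhalten j = 6.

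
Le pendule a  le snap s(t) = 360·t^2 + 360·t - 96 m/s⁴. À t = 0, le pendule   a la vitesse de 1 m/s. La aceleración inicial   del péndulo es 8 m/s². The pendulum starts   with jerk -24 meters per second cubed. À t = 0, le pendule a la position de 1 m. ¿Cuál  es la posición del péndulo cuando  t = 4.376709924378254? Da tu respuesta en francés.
Nous devons trouver l'intégrale de notre équation du snap s(t) = 360·t^2 + 360·t - 96 4 fois. La primitive du snap est le jerk. En utilisant j(0) = -24, nous obtenons j(t) = 120·t^3 + 180·t^2 - 96·t - 24. L'intégrale du jerk, avec a(0) = 8, donne l'accélération: a(t) = 30·t^4 + 60·t^3 - 48·t^2 - 24·t + 8. La primitive de l'accélération est la vitesse. En utilisant v(0) = 1, nous obtenons v(t) = 6·t^5 + 15·t^4 - 16·t^3 - 12·t^2 + 8·t + 1. En intégrant la vitesse et en utilisant la condition initiale x(0) = 1, nous obtenons x(t) = t^6 + 3·t^5 - 4·t^4 - 4·t^3 + 4·t^2 + t + 1. De l'équation de la position x(t) = t^6 + 3·t^5 - 4·t^4 - 4·t^3 + 4·t^2 + t + 1, nous substituons t = 4.376709924378254 pour obtenir x = 10125.7115257977.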